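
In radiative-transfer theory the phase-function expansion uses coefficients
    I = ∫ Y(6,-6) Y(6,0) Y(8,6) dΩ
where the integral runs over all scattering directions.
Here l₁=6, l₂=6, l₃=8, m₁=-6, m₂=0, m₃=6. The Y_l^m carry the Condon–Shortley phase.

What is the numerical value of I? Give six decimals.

m-sum 0 ✓  L=20 even ✓  0≤8≤12 ✓
Π(2lᵢ+1) = 13×13×17 = 2873
triangle coeff Δ(6,6,8) = 1/1309458150
Σ_t [0,4]: t=0:+1/49766400 t=1:−1/3110400 t=2:+1/1327104 t=3:−1/3110400 t=4:+1/49766400 = 1/6635520
(3j)²=350/46189 [(6 6 8; 0 0 0)], sign=+1
Σ_t [4,4]: t=4:+1/1393459200 = 1/1393459200
(3j)²=11/646 [(6 6 8; -6 0 6)], sign=+1
⇒ 4πI² = 2275/6137
I = (+1)√(2275/6137/(4π)) = 0.17175433

0.171754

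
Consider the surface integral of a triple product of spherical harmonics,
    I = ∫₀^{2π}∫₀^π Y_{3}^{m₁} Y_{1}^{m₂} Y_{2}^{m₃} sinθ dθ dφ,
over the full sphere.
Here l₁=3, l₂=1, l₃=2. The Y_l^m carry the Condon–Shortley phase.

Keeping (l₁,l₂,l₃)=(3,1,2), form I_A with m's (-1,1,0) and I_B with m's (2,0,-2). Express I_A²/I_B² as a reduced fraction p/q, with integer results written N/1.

6/5

l's match ⇒ only the (l;m) 3-j factors differ between A and B.
A: triangle coeff Δ(3,1,2) = 1/105; Σ_t [2,2]: t=2:+1/8 = 1/8; (3j)²=2/35 [(3 1 2; -1 1 0)], sign=+1
B: triangle coeff Δ(3,1,2) = 1/105; Σ_t [1,1]: t=1:−1/24 = -1/24; (3j)²=1/21 [(3 1 2; 2 0 -2)], sign=-1
I_A²/I_B² = (2/35)/(1/21) = 6/5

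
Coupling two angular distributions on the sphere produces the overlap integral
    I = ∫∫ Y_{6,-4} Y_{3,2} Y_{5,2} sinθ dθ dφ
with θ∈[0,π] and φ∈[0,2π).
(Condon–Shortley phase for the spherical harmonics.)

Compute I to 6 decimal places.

Rules hold: Σm=0, L=14 even, 3≤5≤9.
N = 13·7·11 = 1001
Δ = 4!·8!·2!/15! = 1/675675
Racah Σ t=1..3: t=1:−1/8640 t=2:+1/2304 t=3:−1/8640 = 7/34560
⇒ 3j(6 3 5; 0 0 0)² = 7/429, sgn -1
Racah Σ t=3..4: t=3:−1/60480 t=4:+1/34560 = 1/80640
⇒ 3j(6 3 5; -4 2 2)² = 6/1001, sgn -1
4πI² = N·(3j₀)²·(3jₘ)² = 14/143
I = +1·√(0.0979021/4π) = 0.08826552

0.088266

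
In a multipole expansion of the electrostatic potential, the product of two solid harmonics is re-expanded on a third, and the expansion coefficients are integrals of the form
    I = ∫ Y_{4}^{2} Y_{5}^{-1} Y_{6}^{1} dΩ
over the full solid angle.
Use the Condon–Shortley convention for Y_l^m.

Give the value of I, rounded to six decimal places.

0.000000

2 − 1 + 1 = 2 ≠ 0: azimuthal integral kills it; I = 0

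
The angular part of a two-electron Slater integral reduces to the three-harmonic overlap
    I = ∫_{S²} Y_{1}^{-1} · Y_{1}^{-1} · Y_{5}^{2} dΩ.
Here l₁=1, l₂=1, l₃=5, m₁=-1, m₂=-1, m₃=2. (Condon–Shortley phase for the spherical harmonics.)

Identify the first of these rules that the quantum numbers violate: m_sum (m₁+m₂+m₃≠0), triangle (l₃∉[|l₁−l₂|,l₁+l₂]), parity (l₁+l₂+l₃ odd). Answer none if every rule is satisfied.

triangle

azimuthal sum: -1 − 1 + 2 = 0  ✓
0 ≤ 5 ≤ 2 (triangle on l)  ✗
L = 1 + 1 + 5 = 7 (odd)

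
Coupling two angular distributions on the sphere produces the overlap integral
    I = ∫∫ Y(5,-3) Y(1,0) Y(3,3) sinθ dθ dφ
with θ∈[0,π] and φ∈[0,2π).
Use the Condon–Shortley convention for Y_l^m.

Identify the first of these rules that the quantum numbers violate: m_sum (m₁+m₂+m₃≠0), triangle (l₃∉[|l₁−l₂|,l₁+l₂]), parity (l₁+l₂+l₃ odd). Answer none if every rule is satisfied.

triangle

m₁+m₂+m₃ = -3 + 0 + 3 = 0  ✓
triangle: |5−1|=4 ≤ l₃=3 ≤ 5+1=6  ✗
parity: l₁+l₂+l₃ = 9 is odd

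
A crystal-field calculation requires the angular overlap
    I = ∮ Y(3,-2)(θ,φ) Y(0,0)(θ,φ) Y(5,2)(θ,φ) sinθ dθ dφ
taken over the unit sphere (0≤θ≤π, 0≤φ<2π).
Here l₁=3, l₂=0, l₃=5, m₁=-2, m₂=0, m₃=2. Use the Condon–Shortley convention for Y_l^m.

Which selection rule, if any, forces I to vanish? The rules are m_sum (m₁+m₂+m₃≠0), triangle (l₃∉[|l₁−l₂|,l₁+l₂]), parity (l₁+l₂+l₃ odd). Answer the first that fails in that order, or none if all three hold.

triangle

m₁+m₂+m₃ = -2 + 0 + 2 = 0  ✓
triangle: |3−0|=3 ≤ l₃=5 ≤ 3+0=3  ✗
parity: l₁+l₂+l₃ = 8 is even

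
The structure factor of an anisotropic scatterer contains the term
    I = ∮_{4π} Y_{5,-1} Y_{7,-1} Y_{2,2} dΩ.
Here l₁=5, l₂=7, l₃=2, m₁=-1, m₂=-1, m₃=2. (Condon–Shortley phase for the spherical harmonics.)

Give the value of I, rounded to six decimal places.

Checks pass: Σm=0; 14 even; l₃=2∈[2,12].
(2·5+1)(2·7+1)(2·2+1) = 825
Δ: 10! 0! 4! / 15! → 1/15015
sum: t=5:−1/57600 = -1/57600
3j²(5 7 2; 0 0 0) = Δ·Π!·Σ² = 21/715  (sign -1)
sum: t=6:+1/414720 = 1/414720
3j²(5 7 2; -1 -1 2) = Δ·Π!·Σ² = 2/429  (sign +1)
combine: 4πI² = 825·21/715·2/429 = 210/1859
take √, sign -1: I = -0.09481237

-0.094812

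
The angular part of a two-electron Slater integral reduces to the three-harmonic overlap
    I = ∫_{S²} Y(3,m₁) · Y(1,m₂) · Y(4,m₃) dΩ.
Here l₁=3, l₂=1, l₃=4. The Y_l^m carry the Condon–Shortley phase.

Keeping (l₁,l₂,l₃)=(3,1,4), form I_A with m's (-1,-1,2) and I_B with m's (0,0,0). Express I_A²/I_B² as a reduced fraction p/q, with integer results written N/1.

Shared (l₁,l₂,l₃)=(3,1,4): N and (l;000)² cancel in I_A²/I_B².
A: Δ = 0!·6!·2!/9! = 1/252; Racah Σ t=0..0: t=0:+1/96 = 1/96; ⇒ 3j(3 1 4; -1 -1 2)² = 5/84, sgn +1
B: Δ = 0!·6!·2!/9! = 1/252; Racah Σ t=0..0: t=0:+1/36 = 1/36; ⇒ 3j(3 1 4; 0 0 0)² = 4/63, sgn +1
I_A²/I_B² = (5/84)/(4/63) = 15/16

15/16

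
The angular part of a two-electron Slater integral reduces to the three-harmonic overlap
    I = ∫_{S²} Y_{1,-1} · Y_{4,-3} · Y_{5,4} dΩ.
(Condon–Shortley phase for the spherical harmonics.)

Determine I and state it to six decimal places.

Checks pass: Σm=0; 10 even; l₃=5∈[3,5].
(2·1+1)(2·4+1)(2·5+1) = 297
Δ: 0! 2! 8! / 11! → 1/495
sum: t=0:+1/576 = 1/576
3j²(1 4 5; 0 0 0) = Δ·Π!·Σ² = 5/99  (sign -1)
sum: t=0:+1/10080 = 1/10080
3j²(1 4 5; -1 -3 4) = Δ·Π!·Σ² = 4/55  (sign -1)
combine: 4πI² = 297·5/99·4/55 = 12/11
take √, sign +1: I = 0.29463840

0.294638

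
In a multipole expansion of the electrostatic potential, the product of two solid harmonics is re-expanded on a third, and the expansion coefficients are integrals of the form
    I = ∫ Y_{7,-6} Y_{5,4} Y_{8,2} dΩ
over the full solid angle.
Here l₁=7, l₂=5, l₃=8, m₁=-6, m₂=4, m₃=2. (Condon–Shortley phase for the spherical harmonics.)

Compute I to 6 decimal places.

0.100271

Rules hold: Σm=0, L=20 even, 2≤8≤12.
N = 15·11·17 = 2805
Δ = 4!·10!·6!/21! = 1/814773960
Racah Σ t=0..4: t=0:+1/87091200 t=1:−1/4976640 t=2:+1/2073600 t=3:−1/4976640 t=4:+1/87091200 = 1/9676800
⇒ 3j(7 5 8; 0 0 0)² = 360/46189, sgn +1
Racah Σ t=3..4: t=3:−1/15676416000 t=4:+1/1045094400 = 1/1119744000
⇒ 3j(7 5 8; -6 4 2)² = 28/4845, sgn +1
4πI² = N·(3j₀)²·(3jₘ)² = 10080/79781
I = +1·√(0.126346/4π) = 0.10027106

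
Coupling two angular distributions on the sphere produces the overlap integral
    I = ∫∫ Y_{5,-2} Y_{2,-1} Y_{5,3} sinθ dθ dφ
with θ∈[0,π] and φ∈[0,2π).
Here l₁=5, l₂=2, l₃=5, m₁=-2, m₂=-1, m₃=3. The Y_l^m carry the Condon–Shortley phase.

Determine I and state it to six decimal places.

-0.161739

Checks pass: Σm=0; 12 even; l₃=5∈[3,7].
(2·5+1)(2·2+1)(2·5+1) = 605
Δ: 2! 8! 2! / 13! → 1/38610
sum: t=0:+1/2880 t=1:−1/576 t=2:+1/2880 = -1/960
3j²(5 2 5; 0 0 0) = Δ·Π!·Σ² = 10/429  (sign +1)
sum: t=0:+1/10080 t=1:−1/2880 = -1/4032
3j²(5 2 5; -2 -1 3) = Δ·Π!·Σ² = 10/429  (sign -1)
combine: 4πI² = 605·10/429·10/429 = 500/1521
take √, sign -1: I = -0.16173926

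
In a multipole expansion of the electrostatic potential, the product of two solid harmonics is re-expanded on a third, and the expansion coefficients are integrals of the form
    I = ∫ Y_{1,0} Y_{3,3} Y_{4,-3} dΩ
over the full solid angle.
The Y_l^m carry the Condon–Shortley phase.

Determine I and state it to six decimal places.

-0.162868

m-sum 0 ✓  L=8 even ✓  2≤4≤4 ✓
Π(2lᵢ+1) = 3×7×9 = 189
triangle coeff Δ(1,3,4) = 1/252
Σ_t [0,0]: t=0:+1/36 = 1/36
(3j)²=4/63 [(1 3 4; 0 0 0)], sign=+1
Σ_t [0,0]: t=0:+1/720 = 1/720
(3j)²=1/36 [(1 3 4; 0 3 -3)], sign=-1
⇒ 4πI² = 1/3
I = (-1)√(1/3/(4π)) = -0.16286750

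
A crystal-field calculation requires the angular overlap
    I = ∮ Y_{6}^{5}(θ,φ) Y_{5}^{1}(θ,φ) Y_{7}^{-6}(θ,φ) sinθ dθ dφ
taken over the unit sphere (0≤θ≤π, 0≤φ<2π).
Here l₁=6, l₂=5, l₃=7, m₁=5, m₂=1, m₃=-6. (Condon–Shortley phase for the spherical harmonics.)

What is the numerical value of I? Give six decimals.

m-sum 0 ✓  L=18 even ✓  1≤7≤11 ✓
Π(2lᵢ+1) = 13×11×15 = 2145
triangle coeff Δ(6,5,7) = 1/174594420
Σ_t [0,4]: t=0:+1/4147200 t=1:−1/207360 t=2:+1/82944 t=3:−1/207360 t=4:+1/4147200 = 1/345600
(3j)²=420/46189 [(6 5 7; 0 0 0)], sign=-1
Σ_t [0,1]: t=0:+1/87091200 t=1:−1/29030400 = -1/43545600
(3j)²=88/6783 [(6 5 7; 5 1 -6)], sign=+1
⇒ 4πI² = 26400/104329
I = (-1)√(26400/104329/(4π)) = -0.14190396

-0.141904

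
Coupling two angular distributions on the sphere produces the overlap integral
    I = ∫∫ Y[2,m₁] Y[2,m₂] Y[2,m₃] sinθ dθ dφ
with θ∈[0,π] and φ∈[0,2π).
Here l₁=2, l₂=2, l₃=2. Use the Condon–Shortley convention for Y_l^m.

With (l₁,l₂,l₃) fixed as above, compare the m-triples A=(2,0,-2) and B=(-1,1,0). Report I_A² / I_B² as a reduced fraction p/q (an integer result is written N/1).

Same 2,2,2: normalisation and zero-m 3j drop out of the ratio.
A: Δ: 2! 2! 2! / 7! → 1/630; sum: t=0:+1/8 = 1/8; 3j²(2 2 2; 2 0 -2) = Δ·Π!·Σ² = 2/35  (sign +1)
B: Δ: 2! 2! 2! / 7! → 1/630; sum: t=1:−1/4 t=2:+1/2 = 1/4; 3j²(2 2 2; -1 1 0) = Δ·Π!·Σ² = 1/70  (sign +1)
I_A²/I_B² = (2/35)/(1/70) = 4/1

4/1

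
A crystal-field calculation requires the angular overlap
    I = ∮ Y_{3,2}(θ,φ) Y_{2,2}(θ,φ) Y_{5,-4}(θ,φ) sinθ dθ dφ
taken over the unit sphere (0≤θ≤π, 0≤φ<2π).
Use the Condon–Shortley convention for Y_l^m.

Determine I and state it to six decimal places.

m-sum 0 ✓  L=10 even ✓  1≤5≤5 ✓
Π(2lᵢ+1) = 7×5×11 = 385
triangle coeff Δ(3,2,5) = 1/2310
Σ_t [0,0]: t=0:+1/144 = 1/144
(3j)²=10/231 [(3 2 5; 0 0 0)], sign=-1
Σ_t [0,0]: t=0:+1/2880 = 1/2880
(3j)²=3/55 [(3 2 5; 2 2 -4)], sign=-1
⇒ 4πI² = 10/11
I = (+1)√(10/11/(4π)) = 0.26896683

0.268967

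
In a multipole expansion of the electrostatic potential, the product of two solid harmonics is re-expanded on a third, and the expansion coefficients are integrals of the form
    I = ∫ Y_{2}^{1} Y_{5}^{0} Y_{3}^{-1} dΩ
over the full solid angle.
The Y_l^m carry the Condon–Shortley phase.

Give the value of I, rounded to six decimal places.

0.169433

m-sum 0 ✓  L=10 even ✓  3≤3≤7 ✓
Π(2lᵢ+1) = 5×11×7 = 385
triangle coeff Δ(2,5,3) = 1/2310
Σ_t [2,2]: t=2:+1/144 = 1/144
(3j)²=10/231 [(2 5 3; 0 0 0)], sign=-1
Σ_t [1,1]: t=1:−1/288 = -1/288
(3j)²=5/231 [(2 5 3; 1 0 -1)], sign=-1
⇒ 4πI² = 250/693
I = (+1)√(250/693/(4π)) = 0.16943318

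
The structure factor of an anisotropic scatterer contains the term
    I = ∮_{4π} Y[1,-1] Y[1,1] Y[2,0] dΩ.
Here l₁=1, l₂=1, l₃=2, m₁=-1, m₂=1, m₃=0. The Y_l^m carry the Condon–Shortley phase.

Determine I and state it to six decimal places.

Rules hold: Σm=0, L=4 even, 0≤2≤2.
N = 3·3·5 = 45
Δ = 0!·2!·2!/5! = 1/30
Racah Σ t=0..0: t=0:+1/1 = 1/1
⇒ 3j(1 1 2; 0 0 0)² = 2/15, sgn +1
Racah Σ t=0..0: t=0:+1/4 = 1/4
⇒ 3j(1 1 2; -1 1 0)² = 1/30, sgn +1
4πI² = N·(3j₀)²·(3jₘ)² = 1/5
I = +1·√(0.2/4π) = 0.12615663

0.126157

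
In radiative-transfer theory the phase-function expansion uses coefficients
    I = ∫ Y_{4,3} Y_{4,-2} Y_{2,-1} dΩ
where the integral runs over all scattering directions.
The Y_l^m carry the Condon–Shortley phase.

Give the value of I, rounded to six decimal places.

-0.187702

m-sum 0 ✓  L=10 even ✓  0≤2≤8 ✓
Π(2lᵢ+1) = 9×9×5 = 405
triangle coeff Δ(4,4,2) = 1/13860
Σ_t [2,4]: t=2:+1/192 t=3:−1/36 t=4:+1/192 = -5/288
(3j)²=20/693 [(4 4 2; 0 0 0)], sign=-1
Σ_t [0,1]: t=0:+1/1440 t=1:−1/240 = -1/288
(3j)²=5/132 [(4 4 2; 3 -2 -1)], sign=+1
⇒ 4πI² = 375/847
I = (-1)√(375/847/(4π)) = -0.18770204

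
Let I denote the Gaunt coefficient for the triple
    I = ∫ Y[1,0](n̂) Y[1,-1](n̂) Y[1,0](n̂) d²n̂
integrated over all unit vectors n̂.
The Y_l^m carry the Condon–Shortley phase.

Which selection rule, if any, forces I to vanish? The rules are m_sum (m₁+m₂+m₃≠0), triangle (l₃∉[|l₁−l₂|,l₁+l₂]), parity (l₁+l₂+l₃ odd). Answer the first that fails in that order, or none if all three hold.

m_sum

azimuthal sum: 0 − 1 + 0 = -1  ✗
0 ≤ 1 ≤ 2 (triangle on l)
L = 1 + 1 + 1 = 3 (odd)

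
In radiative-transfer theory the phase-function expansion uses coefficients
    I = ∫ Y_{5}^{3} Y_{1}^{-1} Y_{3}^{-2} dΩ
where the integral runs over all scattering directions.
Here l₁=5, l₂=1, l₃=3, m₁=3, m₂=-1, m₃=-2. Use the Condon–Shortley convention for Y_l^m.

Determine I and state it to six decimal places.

|5−1|≤3≤5+1 violated ⇒ I = 0

0.000000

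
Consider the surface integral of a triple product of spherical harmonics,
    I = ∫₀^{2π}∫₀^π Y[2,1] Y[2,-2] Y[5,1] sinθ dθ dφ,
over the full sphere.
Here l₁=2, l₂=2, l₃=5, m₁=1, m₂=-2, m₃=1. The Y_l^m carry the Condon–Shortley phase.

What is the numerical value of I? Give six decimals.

0.000000

|2−2|≤5≤2+2 violated ⇒ I = 0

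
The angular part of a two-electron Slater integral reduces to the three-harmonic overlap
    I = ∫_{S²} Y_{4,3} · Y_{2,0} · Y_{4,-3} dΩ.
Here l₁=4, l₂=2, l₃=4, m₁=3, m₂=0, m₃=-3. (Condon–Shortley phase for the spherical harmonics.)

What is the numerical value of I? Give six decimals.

0.057344

m-sum 0 ✓  L=10 even ✓  2≤4≤6 ✓
Π(2lᵢ+1) = 9×5×9 = 405
triangle coeff Δ(4,2,4) = 1/13860
Σ_t [0,2]: t=0:+1/192 t=1:−1/36 t=2:+1/192 = -5/288
(3j)²=20/693 [(4 2 4; 0 0 0)], sign=-1
Σ_t [0,1]: t=0:+1/480 t=1:−1/720 = 1/1440
(3j)²=7/1980 [(4 2 4; 3 0 -3)], sign=-1
⇒ 4πI² = 5/121
I = (+1)√(5/121/(4π)) = 0.05734392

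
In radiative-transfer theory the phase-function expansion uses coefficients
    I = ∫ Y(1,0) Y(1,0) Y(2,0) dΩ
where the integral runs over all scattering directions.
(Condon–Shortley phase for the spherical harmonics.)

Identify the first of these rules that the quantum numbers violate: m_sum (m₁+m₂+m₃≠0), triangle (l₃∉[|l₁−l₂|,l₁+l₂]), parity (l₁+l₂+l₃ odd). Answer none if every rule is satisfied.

none

Σmᵢ = 0  ✓
l₃∈[|l₁−l₂|,l₁+l₂]=[0,2], have l₃=2  ✓
Σlᵢ = 4 ⇒ even  ✓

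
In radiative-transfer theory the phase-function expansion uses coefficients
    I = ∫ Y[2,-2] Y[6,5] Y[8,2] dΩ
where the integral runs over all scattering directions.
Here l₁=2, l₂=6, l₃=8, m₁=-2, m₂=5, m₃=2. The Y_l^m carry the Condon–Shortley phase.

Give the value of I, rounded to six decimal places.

-2 + 5 + 2 = 5 ≠ 0: azimuthal integral kills it; I = 0

0.000000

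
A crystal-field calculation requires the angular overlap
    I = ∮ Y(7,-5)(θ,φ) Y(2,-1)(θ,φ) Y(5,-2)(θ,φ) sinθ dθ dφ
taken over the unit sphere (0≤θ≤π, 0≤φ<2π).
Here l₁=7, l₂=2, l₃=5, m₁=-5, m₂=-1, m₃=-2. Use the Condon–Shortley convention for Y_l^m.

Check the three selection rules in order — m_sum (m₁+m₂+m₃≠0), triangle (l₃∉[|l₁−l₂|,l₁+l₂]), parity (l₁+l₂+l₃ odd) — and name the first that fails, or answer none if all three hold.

azimuthal sum: -5 − 1 − 2 = -8  ✗
5 ≤ 5 ≤ 9 (triangle on l)
L = 7 + 2 + 5 = 14 (even)

m_sum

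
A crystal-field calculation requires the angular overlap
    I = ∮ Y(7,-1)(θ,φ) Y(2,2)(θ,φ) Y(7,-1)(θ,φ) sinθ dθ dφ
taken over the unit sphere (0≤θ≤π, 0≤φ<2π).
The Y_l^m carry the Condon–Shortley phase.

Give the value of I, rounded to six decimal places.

Checks pass: Σm=0; 16 even; l₃=7∈[5,9].
(2·7+1)(2·2+1)(2·7+1) = 1125
Δ: 2! 12! 2! / 17! → 1/185640
sum: t=0:+1/2419200 t=1:−1/518400 t=2:+1/2419200 = -1/907200
3j²(7 2 7; 0 0 0) = Δ·Π!·Σ² = 56/3315  (sign +1)
sum: t=2:+1/2073600 = 1/2073600
3j²(7 2 7; -1 2 -1) = Δ·Π!·Σ² = 28/1105  (sign +1)
combine: 4πI² = 1125·56/3315·28/1105 = 23520/48841
take √, sign +1: I = 0.19575887

0.195759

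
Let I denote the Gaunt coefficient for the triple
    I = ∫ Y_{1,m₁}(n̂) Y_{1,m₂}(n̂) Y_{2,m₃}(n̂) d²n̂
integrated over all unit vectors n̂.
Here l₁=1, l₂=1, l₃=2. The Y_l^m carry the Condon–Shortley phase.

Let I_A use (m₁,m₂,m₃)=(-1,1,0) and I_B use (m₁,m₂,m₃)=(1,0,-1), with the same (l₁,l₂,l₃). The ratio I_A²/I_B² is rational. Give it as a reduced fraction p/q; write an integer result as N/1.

l's match ⇒ only the (l;m) 3-j factors differ between A and B.
A: triangle coeff Δ(1,1,2) = 1/30; Σ_t [0,0]: t=0:+1/4 = 1/4; (3j)²=1/30 [(1 1 2; -1 1 0)], sign=+1
B: triangle coeff Δ(1,1,2) = 1/30; Σ_t [0,0]: t=0:+1/2 = 1/2; (3j)²=1/10 [(1 1 2; 1 0 -1)], sign=-1
I_A²/I_B² = (1/30)/(1/10) = 1/3

1/3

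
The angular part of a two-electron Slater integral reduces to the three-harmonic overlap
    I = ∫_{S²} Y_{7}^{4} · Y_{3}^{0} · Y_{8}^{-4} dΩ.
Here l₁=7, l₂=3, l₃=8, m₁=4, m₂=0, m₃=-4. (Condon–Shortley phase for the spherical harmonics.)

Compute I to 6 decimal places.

-0.033430

m-sum 0 ✓  L=18 even ✓  4≤8≤10 ✓
Π(2lᵢ+1) = 15×7×17 = 1785
triangle coeff Δ(7,3,8) = 1/5290740
Σ_t [0,2]: t=0:+1/7257600 t=1:−1/2073600 t=2:+1/7257600 = -1/4838400
(3j)²=252/20995 [(7 3 8; 0 0 0)], sign=-1
Σ_t [0,2]: t=0:+1/26127360 t=1:−1/29030400 t=2:+1/479001600 = 17/2874009600
(3j)²=17/25935 [(7 3 8; 4 0 -4)], sign=+1
⇒ 4πI² = 4284/305045
I = (-1)√(4284/305045/(4π)) = -0.03343011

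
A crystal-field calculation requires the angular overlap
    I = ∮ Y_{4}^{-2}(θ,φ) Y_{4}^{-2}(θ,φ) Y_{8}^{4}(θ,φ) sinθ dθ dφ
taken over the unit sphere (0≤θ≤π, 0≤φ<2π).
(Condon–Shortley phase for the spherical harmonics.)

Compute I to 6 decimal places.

0.249370

m-sum 0 ✓  L=16 even ✓  0≤8≤8 ✓
Π(2lᵢ+1) = 9×9×17 = 1377
triangle coeff Δ(4,4,8) = 1/218790
Σ_t [0,0]: t=0:+1/331776 = 1/331776
(3j)²=490/21879 [(4 4 8; 0 0 0)], sign=+1
Σ_t [0,0]: t=0:+1/2073600 = 1/2073600
(3j)²=28/1105 [(4 4 8; -2 -2 4)], sign=+1
⇒ 4πI² = 24696/31603
I = (+1)√(24696/31603/(4π)) = 0.24937001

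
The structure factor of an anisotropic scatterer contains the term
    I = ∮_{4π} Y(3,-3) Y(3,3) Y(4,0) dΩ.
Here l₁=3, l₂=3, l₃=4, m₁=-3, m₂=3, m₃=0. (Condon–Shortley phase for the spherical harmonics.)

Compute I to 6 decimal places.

-0.076935

Checks pass: Σm=0; 10 even; l₃=4∈[0,6].
(2·3+1)(2·3+1)(2·4+1) = 441
Δ: 2! 4! 4! / 11! → 1/34650
sum: t=0:+1/72 t=1:−1/16 t=2:+1/72 = -5/144
3j²(3 3 4; 0 0 0) = Δ·Π!·Σ² = 2/77  (sign -1)
sum: t=2:+1/1152 = 1/1152
3j²(3 3 4; -3 3 0) = Δ·Π!·Σ² = 1/154  (sign +1)
combine: 4πI² = 441·2/77·1/154 = 9/121
take √, sign -1: I = -0.07693494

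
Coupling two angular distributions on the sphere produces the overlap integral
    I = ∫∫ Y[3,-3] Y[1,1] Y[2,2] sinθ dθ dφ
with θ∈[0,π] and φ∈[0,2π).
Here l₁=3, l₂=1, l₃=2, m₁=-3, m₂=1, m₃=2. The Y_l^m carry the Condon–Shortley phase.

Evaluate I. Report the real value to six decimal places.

m-sum 0 ✓  L=6 even ✓  2≤2≤4 ✓
Π(2lᵢ+1) = 7×3×5 = 105
triangle coeff Δ(3,1,2) = 1/105
Σ_t [1,1]: t=1:−1/4 = -1/4
(3j)²=3/35 [(3 1 2; 0 0 0)], sign=-1
Σ_t [2,2]: t=2:+1/48 = 1/48
(3j)²=1/7 [(3 1 2; -3 1 2)], sign=+1
⇒ 4πI² = 9/7
I = (-1)√(9/7/(4π)) = -0.31986543

-0.319865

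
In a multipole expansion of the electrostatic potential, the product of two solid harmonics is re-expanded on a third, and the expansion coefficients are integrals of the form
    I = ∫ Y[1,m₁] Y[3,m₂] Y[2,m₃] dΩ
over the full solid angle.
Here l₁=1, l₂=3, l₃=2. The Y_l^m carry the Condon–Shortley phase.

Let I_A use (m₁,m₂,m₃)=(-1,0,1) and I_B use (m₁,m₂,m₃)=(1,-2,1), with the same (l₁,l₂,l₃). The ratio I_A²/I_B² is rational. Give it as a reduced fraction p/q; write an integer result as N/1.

3/10

l's match ⇒ only the (l;m) 3-j factors differ between A and B.
A: triangle coeff Δ(1,3,2) = 1/105; Σ_t [2,2]: t=2:+1/12 = 1/12; (3j)²=1/35 [(1 3 2; -1 0 1)], sign=-1
B: triangle coeff Δ(1,3,2) = 1/105; Σ_t [0,0]: t=0:+1/12 = 1/12; (3j)²=2/21 [(1 3 2; 1 -2 1)], sign=-1
I_A²/I_B² = (1/35)/(2/21) = 3/10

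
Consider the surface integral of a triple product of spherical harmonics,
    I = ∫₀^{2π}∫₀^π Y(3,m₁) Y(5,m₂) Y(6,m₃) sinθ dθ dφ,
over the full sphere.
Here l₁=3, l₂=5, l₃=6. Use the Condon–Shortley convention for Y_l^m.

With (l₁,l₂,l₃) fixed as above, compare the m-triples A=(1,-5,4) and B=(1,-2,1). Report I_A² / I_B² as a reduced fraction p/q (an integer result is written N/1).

l's match ⇒ only the (l;m) 3-j factors differ between A and B.
A: triangle coeff Δ(3,5,6) = 1/675675; Σ_t [0,0]: t=0:+1/322560 = 1/322560; (3j)²=18/1001 [(3 5 6; 1 -5 4)], sign=+1
B: triangle coeff Δ(3,5,6) = 1/675675; Σ_t [0,2]: t=0:+1/5760 t=1:−1/8640 t=2:+1/241920 = 1/16128; (3j)²=5/1001 [(3 5 6; 1 -2 1)], sign=-1
I_A²/I_B² = (18/1001)/(5/1001) = 18/5

18/5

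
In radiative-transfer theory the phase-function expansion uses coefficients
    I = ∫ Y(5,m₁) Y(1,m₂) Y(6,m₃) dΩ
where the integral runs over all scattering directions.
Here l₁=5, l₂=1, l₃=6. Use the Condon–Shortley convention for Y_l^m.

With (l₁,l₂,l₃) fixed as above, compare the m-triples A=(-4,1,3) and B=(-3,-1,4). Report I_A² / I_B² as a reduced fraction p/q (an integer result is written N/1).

Same 5,1,6: normalisation and zero-m 3j drop out of the ratio.
A: Δ: 0! 10! 2! / 13! → 1/858; sum: t=0:+1/725760 = 1/725760; 3j²(5 1 6; -4 1 3) = Δ·Π!·Σ² = 1/286  (sign -1)
B: Δ: 0! 10! 2! / 13! → 1/858; sum: t=0:+1/161280 = 1/161280; 3j²(5 1 6; -3 -1 4) = Δ·Π!·Σ² = 15/286  (sign +1)
I_A²/I_B² = (1/286)/(15/286) = 1/15

1/15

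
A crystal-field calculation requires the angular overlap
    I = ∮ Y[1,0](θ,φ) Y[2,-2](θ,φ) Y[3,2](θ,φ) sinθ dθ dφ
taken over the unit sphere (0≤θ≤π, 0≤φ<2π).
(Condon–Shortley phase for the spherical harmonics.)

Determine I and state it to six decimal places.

m-sum 0 ✓  L=6 even ✓  1≤3≤3 ✓
Π(2lᵢ+1) = 3×5×7 = 105
triangle coeff Δ(1,2,3) = 1/105
Σ_t [0,0]: t=0:+1/4 = 1/4
(3j)²=3/35 [(1 2 3; 0 0 0)], sign=-1
Σ_t [0,0]: t=0:+1/24 = 1/24
(3j)²=1/21 [(1 2 3; 0 -2 2)], sign=-1
⇒ 4πI² = 3/7
I = (+1)√(3/7/(4π)) = 0.18467439

0.184674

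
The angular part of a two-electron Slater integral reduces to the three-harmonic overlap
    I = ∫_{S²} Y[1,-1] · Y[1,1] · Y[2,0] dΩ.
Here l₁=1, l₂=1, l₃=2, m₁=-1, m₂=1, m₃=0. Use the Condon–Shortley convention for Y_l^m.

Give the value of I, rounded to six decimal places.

Checks pass: Σm=0; 4 even; l₃=2∈[0,2].
(2·1+1)(2·1+1)(2·2+1) = 45
Δ: 0! 2! 2! / 5! → 1/30
sum: t=0:+1/1 = 1/1
3j²(1 1 2; 0 0 0) = Δ·Π!·Σ² = 2/15  (sign +1)
sum: t=0:+1/4 = 1/4
3j²(1 1 2; -1 1 0) = Δ·Π!·Σ² = 1/30  (sign +1)
combine: 4πI² = 45·2/15·1/30 = 1/5
take √, sign +1: I = 0.12615663

0.126157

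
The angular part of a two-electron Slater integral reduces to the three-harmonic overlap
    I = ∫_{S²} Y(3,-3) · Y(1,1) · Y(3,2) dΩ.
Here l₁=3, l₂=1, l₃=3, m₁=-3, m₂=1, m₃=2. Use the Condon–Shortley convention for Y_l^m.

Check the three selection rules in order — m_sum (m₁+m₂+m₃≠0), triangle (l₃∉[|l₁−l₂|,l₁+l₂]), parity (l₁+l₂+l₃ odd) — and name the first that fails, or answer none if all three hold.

parity

m₁+m₂+m₃ = -3 + 1 + 2 = 0  ✓
triangle: |3−1|=2 ≤ l₃=3 ≤ 3+1=4  ✓
parity: l₁+l₂+l₃ = 7 is odd  ✗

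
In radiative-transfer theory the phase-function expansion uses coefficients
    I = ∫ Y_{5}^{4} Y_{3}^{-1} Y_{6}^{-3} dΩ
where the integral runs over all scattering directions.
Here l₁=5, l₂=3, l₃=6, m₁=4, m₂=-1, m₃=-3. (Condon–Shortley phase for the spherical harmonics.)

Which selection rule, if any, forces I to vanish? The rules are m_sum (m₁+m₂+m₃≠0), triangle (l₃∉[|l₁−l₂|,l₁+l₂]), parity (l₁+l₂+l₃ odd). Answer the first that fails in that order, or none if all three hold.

Σmᵢ = 0  ✓
l₃∈[|l₁−l₂|,l₁+l₂]=[2,8], have l₃=6  ✓
Σlᵢ = 14 ⇒ even  ✓

none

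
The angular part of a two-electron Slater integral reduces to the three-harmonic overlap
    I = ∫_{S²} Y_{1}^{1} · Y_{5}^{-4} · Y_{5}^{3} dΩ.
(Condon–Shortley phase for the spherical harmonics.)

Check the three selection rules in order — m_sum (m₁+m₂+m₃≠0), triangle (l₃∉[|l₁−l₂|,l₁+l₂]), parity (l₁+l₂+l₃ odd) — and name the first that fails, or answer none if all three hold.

parity

m₁+m₂+m₃ = 1 − 4 + 3 = 0  ✓
triangle: |1−5|=4 ≤ l₃=5 ≤ 1+5=6  ✓
parity: l₁+l₂+l₃ = 11 is odd  ✗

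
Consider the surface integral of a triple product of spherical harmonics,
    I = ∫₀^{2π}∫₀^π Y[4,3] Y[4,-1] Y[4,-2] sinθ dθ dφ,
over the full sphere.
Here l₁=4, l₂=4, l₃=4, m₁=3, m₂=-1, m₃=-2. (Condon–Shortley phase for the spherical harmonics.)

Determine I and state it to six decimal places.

-0.063661

Rules hold: Σm=0, L=12 even, 0≤4≤8.
N = 9·9·9 = 729
Δ = 4!·4!·4!/13! = 1/450450
Racah Σ t=0..4: t=0:+1/13824 t=1:−1/216 t=2:+1/64 t=3:−1/216 t=4:+1/13824 = 5/768
⇒ 3j(4 4 4; 0 0 0)² = 18/1001, sgn +1
Racah Σ t=0..1: t=0:+1/864 t=1:−1/576 = -1/1728
⇒ 3j(4 4 4; 3 -1 -2)² = 5/1287, sgn -1
4πI² = N·(3j₀)²·(3jₘ)² = 7290/143143
I = -1·√(0.0509281/4π) = -0.06366105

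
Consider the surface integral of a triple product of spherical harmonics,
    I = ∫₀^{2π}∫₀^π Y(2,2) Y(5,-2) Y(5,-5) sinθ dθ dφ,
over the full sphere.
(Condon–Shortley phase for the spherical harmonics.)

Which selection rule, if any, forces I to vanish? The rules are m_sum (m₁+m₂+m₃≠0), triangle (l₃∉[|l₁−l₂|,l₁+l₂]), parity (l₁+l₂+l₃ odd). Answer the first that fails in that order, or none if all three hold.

m_sum

Σmᵢ = -5  ✗
l₃∈[|l₁−l₂|,l₁+l₂]=[3,7], have l₃=5
Σlᵢ = 12 ⇒ even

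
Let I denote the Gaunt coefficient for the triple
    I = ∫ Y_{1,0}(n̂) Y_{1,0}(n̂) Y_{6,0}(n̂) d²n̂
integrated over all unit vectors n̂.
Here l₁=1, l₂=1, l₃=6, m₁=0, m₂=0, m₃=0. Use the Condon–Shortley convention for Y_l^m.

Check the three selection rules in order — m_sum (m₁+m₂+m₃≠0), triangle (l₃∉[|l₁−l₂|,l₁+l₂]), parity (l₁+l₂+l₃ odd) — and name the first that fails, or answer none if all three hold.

triangle

Σmᵢ = 0  ✓
l₃∈[|l₁−l₂|,l₁+l₂]=[0,2], have l₃=6  ✗
Σlᵢ = 8 ⇒ even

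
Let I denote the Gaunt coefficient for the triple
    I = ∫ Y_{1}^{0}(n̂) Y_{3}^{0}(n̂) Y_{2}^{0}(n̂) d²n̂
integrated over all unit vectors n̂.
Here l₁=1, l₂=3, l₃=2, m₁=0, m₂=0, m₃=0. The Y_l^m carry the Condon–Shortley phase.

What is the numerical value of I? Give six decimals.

Checks pass: Σm=0; 6 even; l₃=2∈[2,4].
(2·1+1)(2·3+1)(2·2+1) = 105
Δ: 2! 0! 4! / 7! → 1/105
sum: t=1:−1/4 = -1/4
3j²(1 3 2; 0 0 0) = Δ·Π!·Σ² = 3/35  (sign -1)
(m-triple is (0,0,0) — same symbol as above.)
combine: 4πI² = 105·3/35·3/35 = 27/35
take √, sign +1: I = 0.24776670

0.247767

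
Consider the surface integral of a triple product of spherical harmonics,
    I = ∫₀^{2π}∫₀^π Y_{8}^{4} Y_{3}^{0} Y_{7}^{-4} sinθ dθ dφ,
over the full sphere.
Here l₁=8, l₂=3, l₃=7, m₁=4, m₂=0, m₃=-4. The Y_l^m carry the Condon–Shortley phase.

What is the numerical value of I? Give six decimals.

Rules hold: Σm=0, L=18 even, 5≤7≤11.
N = 17·7·15 = 1785
Δ = 4!·12!·2!/19! = 1/5290740
Racah Σ t=1..3: t=1:−1/7257600 t=2:+1/2073600 t=3:−1/7257600 = 1/4838400
⇒ 3j(8 3 7; 0 0 0)² = 252/20995, sgn -1
Racah Σ t=1..3: t=1:−1/26127360 t=2:+1/29030400 t=3:−1/479001600 = -17/2874009600
⇒ 3j(8 3 7; 4 0 -4)² = 17/25935, sgn +1
4πI² = N·(3j₀)²·(3jₘ)² = 4284/305045
I = -1·√(0.0140438/4π) = -0.03343011

-0.033430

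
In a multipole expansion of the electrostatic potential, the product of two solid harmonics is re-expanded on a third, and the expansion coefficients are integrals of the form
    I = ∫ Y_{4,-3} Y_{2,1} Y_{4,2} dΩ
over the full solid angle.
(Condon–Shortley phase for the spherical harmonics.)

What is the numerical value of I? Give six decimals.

-0.187702

Checks pass: Σm=0; 10 even; l₃=4∈[2,6].
(2·4+1)(2·2+1)(2·4+1) = 405
Δ: 2! 6! 2! / 11! → 1/13860
sum: t=0:+1/192 t=1:−1/36 t=2:+1/192 = -5/288
3j²(4 2 4; 0 0 0) = Δ·Π!·Σ² = 20/693  (sign -1)
sum: t=1:−1/1440 t=2:+1/240 = 1/288
3j²(4 2 4; -3 1 2) = Δ·Π!·Σ² = 5/132  (sign +1)
combine: 4πI² = 405·20/693·5/132 = 375/847
take √, sign -1: I = -0.18770204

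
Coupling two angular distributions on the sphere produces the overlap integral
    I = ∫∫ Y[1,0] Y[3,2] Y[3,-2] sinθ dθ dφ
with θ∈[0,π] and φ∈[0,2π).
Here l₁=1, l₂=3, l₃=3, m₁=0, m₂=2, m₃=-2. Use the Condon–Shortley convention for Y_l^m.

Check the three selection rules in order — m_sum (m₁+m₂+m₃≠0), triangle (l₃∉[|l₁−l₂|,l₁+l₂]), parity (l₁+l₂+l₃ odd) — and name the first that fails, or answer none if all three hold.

parity

m₁+m₂+m₃ = 0 + 2 − 2 = 0  ✓
triangle: |1−3|=2 ≤ l₃=3 ≤ 1+3=4  ✓
parity: l₁+l₂+l₃ = 7 is odd  ✗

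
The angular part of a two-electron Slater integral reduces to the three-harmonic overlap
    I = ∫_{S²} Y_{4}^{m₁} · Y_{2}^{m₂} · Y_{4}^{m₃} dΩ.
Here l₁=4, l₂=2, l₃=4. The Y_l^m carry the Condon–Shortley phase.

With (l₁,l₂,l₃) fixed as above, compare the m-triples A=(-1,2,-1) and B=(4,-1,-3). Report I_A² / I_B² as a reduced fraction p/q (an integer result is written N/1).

Shared (l₁,l₂,l₃)=(4,2,4): N and (l;000)² cancel in I_A²/I_B².
A: Δ = 2!·6!·2!/11! = 1/13860; Racah Σ t=2..2: t=2:+1/144 = 1/144; ⇒ 3j(4 2 4; -1 2 -1)² = 10/231, sgn -1
B: Δ = 2!·6!·2!/11! = 1/13860; Racah Σ t=0..0: t=0:+1/1440 = 1/1440; ⇒ 3j(4 2 4; 4 -1 -3)² = 7/165, sgn -1
I_A²/I_B² = (10/231)/(7/165) = 50/49

50/49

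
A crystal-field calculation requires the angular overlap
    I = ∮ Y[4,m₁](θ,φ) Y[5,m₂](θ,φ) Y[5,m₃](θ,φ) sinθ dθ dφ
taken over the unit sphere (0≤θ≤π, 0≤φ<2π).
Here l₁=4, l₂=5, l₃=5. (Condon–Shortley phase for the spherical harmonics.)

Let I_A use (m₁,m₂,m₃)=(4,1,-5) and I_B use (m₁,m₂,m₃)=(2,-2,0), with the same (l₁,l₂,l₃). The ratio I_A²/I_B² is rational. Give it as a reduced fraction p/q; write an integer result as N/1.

l's match ⇒ only the (l;m) 3-j factors differ between A and B.
A: triangle coeff Δ(4,5,5) = 1/3153150; Σ_t [0,0]: t=0:+1/414720 = 1/414720; (3j)²=2/429 [(4 5 5; 4 1 -5)], sign=+1
B: triangle coeff Δ(4,5,5) = 1/3153150; Σ_t [0,2]: t=0:+1/3456 t=1:−1/1728 t=2:+1/11520 = -7/34560; (3j)²=7/858 [(4 5 5; 2 -2 0)], sign=+1
I_A²/I_B² = (2/429)/(7/858) = 4/7

4/7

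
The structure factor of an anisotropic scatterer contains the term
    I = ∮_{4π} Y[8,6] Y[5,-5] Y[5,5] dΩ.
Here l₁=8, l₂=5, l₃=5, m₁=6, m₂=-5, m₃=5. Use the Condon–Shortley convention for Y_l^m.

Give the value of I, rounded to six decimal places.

0.000000

6 − 5 + 5 = 6 ≠ 0: azimuthal integral kills it; I = 0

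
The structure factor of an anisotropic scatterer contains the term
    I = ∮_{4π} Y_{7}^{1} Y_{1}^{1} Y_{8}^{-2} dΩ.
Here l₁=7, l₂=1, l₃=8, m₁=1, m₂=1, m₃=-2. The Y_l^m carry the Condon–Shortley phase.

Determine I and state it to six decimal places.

m-sum 0 ✓  L=16 even ✓  6≤8≤8 ✓
Π(2lᵢ+1) = 15×3×17 = 765
triangle coeff Δ(7,1,8) = 1/2040
Σ_t [0,0]: t=0:+1/25401600 = 1/25401600
(3j)²=8/255 [(7 1 8; 0 0 0)], sign=+1
Σ_t [0,0]: t=0:+1/58060800 = 1/58060800
(3j)²=3/136 [(7 1 8; 1 1 -2)], sign=+1
⇒ 4πI² = 9/17
I = (+1)√(9/17/(4π)) = 0.20525411

0.205254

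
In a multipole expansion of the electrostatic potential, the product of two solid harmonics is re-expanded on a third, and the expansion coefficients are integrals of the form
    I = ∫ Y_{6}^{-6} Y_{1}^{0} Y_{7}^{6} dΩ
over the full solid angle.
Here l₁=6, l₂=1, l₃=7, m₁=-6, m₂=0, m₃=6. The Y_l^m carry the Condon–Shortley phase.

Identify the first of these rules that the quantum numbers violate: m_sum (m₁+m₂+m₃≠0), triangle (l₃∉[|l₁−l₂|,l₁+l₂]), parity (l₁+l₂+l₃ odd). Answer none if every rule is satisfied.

azimuthal sum: -6 + 0 + 6 = 0  ✓
5 ≤ 7 ≤ 7 (triangle on l)  ✓
L = 6 + 1 + 7 = 14 (even)  ✓

none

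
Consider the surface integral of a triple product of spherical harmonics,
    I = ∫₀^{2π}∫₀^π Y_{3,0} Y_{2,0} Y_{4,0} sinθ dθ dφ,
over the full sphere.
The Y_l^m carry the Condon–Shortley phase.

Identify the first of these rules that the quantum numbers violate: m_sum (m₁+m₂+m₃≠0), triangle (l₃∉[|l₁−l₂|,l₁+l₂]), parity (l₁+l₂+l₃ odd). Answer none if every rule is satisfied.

parity

azimuthal sum: 0 + 0 + 0 = 0  ✓
1 ≤ 4 ≤ 5 (triangle on l)  ✓
L = 3 + 2 + 4 = 9 (odd)  ✗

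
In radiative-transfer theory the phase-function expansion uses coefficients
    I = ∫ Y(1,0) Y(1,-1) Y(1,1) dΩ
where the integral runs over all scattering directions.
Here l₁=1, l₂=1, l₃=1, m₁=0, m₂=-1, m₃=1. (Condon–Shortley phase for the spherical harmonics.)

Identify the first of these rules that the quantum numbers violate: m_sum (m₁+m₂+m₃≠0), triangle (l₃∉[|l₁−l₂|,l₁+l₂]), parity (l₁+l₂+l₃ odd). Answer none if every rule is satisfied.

m₁+m₂+m₃ = 0 − 1 + 1 = 0  ✓
triangle: |1−1|=0 ≤ l₃=1 ≤ 1+1=2  ✓
parity: l₁+l₂+l₃ = 3 is odd  ✗

parity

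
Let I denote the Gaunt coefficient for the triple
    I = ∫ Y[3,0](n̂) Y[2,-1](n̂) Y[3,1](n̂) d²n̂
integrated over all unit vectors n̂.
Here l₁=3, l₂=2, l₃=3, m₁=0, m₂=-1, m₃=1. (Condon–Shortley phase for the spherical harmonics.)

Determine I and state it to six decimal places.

-0.059471

m-sum 0 ✓  L=8 even ✓  1≤3≤5 ✓
Π(2lᵢ+1) = 7×5×7 = 245
triangle coeff Δ(3,2,3) = 1/3780
Σ_t [0,2]: t=0:+1/24 t=1:−1/4 t=2:+1/24 = -1/6
(3j)²=4/105 [(3 2 3; 0 0 0)], sign=+1
Σ_t [0,1]: t=0:+1/12 t=1:−1/8 = -1/24
(3j)²=1/210 [(3 2 3; 0 -1 1)], sign=-1
⇒ 4πI² = 2/45
I = (-1)√(2/45/(4π)) = -0.05947080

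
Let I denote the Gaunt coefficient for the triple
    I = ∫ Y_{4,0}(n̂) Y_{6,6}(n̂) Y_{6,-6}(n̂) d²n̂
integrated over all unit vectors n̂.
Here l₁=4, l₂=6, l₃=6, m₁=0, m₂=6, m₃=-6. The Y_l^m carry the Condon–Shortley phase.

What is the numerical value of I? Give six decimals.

0.149344

m-sum 0 ✓  L=16 even ✓  2≤6≤10 ✓
Π(2lᵢ+1) = 9×13×13 = 1521
triangle coeff Δ(4,6,6) = 1/15315300
Σ_t [0,4]: t=0:+1/829440 t=1:−1/25920 t=2:+1/9216 t=3:−1/25920 t=4:+1/829440 = 7/207360
(3j)²=28/2431 [(4 6 6; 0 0 0)], sign=+1
Σ_t [4,4]: t=4:+1/23224320 = 1/23224320
(3j)²=99/6188 [(4 6 6; 0 6 -6)], sign=+1
⇒ 4πI² = 81/289
I = (+1)√(81/289/(4π)) = 0.14934430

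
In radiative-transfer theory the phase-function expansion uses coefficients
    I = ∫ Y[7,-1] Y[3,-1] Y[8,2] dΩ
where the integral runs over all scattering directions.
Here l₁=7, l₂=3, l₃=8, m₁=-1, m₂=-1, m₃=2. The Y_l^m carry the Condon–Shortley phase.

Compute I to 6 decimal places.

Rules hold: Σm=0, L=18 even, 4≤8≤10.
N = 15·7·17 = 1785
Δ = 2!·12!·4!/19! = 1/5290740
Racah Σ t=0..2: t=0:+1/7257600 t=1:−1/2073600 t=2:+1/7257600 = -1/4838400
⇒ 3j(7 3 8; 0 0 0)² = 252/20995, sgn -1
Racah Σ t=0..2: t=0:+1/7741440 t=1:−1/3628800 t=2:+1/24883200 = -37/348364800
⇒ 3j(7 3 8; -1 -1 2)² = 1369/176358, sgn -1
4πI² = N·(3j₀)²·(3jₘ)² = 172494/1037153
I = +1·√(0.166315/4π) = 0.11504312

0.115043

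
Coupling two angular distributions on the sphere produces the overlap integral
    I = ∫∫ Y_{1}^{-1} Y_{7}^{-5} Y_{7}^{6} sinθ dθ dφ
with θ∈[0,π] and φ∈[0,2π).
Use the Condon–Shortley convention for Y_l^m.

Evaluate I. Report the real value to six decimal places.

0.000000

l₁+l₂+l₃=15 is odd: 3j(l;000)=0 ⇒ I=0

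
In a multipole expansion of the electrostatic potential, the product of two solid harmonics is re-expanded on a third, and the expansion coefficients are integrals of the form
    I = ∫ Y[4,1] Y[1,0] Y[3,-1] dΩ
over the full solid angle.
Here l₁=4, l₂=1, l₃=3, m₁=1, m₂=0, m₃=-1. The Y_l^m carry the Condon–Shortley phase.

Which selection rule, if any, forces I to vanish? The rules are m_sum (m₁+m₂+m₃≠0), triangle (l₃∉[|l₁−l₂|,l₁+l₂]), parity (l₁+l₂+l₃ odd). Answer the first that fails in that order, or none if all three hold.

none

azimuthal sum: 1 + 0 − 1 = 0  ✓
3 ≤ 3 ≤ 5 (triangle on l)  ✓
L = 4 + 1 + 3 = 8 (even)  ✓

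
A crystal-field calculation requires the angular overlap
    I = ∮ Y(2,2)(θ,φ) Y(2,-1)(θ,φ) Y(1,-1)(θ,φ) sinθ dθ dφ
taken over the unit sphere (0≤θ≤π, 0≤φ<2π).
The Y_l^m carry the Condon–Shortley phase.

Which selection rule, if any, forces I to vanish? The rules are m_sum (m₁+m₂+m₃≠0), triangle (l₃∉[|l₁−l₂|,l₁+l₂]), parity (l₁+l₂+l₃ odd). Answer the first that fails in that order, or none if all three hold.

Σmᵢ = 0  ✓
l₃∈[|l₁−l₂|,l₁+l₂]=[0,4], have l₃=1  ✓
Σlᵢ = 5 ⇒ odd  ✗

parity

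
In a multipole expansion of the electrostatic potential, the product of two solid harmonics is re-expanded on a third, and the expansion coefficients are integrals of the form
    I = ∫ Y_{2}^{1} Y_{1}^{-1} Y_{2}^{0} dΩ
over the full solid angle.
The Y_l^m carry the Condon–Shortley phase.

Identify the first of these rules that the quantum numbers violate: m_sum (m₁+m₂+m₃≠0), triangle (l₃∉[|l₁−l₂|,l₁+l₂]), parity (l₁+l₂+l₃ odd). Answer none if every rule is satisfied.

azimuthal sum: 1 − 1 + 0 = 0  ✓
1 ≤ 2 ≤ 3 (triangle on l)  ✓
L = 2 + 1 + 2 = 5 (odd)  ✗

parity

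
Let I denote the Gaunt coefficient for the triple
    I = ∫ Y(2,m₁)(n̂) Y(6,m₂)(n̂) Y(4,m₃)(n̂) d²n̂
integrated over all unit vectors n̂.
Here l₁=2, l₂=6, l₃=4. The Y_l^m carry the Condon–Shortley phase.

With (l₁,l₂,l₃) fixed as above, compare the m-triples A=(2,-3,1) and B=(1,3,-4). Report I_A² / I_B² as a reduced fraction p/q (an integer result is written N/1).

14/1

l's match ⇒ only the (l;m) 3-j factors differ between A and B.
A: triangle coeff Δ(2,6,4) = 1/6435; Σ_t [0,0]: t=0:+1/17280 = 1/17280; (3j)²=14/715 [(2 6 4; 2 -3 1)], sign=-1
B: triangle coeff Δ(2,6,4) = 1/6435; Σ_t [1,1]: t=1:−1/241920 = -1/241920; (3j)²=1/715 [(2 6 4; 1 3 -4)], sign=-1
I_A²/I_B² = (14/715)/(1/715) = 14/1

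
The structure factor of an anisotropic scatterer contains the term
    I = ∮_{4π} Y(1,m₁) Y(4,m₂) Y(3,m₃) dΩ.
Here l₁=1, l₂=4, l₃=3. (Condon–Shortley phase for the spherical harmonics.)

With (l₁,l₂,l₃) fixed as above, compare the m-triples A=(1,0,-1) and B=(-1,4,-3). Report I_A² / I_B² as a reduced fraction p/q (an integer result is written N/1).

l's match ⇒ only the (l;m) 3-j factors differ between A and B.
A: triangle coeff Δ(1,4,3) = 1/252; Σ_t [0,0]: t=0:+1/96 = 1/96; (3j)²=1/42 [(1 4 3; 1 0 -1)], sign=+1
B: triangle coeff Δ(1,4,3) = 1/252; Σ_t [2,2]: t=2:+1/1440 = 1/1440; (3j)²=1/9 [(1 4 3; -1 4 -3)], sign=+1
I_A²/I_B² = (1/42)/(1/9) = 3/14

3/14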